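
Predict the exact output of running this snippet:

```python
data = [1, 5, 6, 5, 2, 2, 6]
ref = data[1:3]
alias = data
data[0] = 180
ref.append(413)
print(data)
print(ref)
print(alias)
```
[180, 5, 6, 5, 2, 2, 6]
[5, 6, 413]
[180, 5, 6, 5, 2, 2, 6]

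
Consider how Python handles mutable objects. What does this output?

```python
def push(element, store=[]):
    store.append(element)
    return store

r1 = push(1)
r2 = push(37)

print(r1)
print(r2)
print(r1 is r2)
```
[1, 37]
[1, 37]
True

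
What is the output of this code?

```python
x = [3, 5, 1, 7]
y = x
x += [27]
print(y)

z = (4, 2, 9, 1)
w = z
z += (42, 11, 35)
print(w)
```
[3, 5, 1, 7, 27]
(4, 2, 9, 1)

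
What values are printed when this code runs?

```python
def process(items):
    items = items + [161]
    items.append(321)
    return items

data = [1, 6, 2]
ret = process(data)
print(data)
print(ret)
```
[1, 6, 2]
[1, 6, 2, 161, 321]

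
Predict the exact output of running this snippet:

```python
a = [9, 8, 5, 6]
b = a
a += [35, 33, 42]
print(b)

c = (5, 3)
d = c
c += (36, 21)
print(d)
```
[9, 8, 5, 6, 35, 33, 42]
(5, 3)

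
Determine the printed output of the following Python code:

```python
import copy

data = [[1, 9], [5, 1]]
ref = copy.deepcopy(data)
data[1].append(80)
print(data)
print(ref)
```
[[1, 9], [5, 1, 80]]
[[1, 9], [5, 1]]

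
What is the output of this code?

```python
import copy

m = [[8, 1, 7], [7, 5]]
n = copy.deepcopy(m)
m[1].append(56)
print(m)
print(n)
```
[[8, 1, 7], [7, 5, 56]]
[[8, 1, 7], [7, 5]]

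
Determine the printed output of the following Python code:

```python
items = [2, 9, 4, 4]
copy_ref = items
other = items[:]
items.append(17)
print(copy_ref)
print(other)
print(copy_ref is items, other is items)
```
[2, 9, 4, 4, 17]
[2, 9, 4, 4]
True False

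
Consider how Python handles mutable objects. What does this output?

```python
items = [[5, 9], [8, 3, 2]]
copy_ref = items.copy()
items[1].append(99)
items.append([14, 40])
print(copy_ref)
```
[[5, 9], [8, 3, 2, 99]]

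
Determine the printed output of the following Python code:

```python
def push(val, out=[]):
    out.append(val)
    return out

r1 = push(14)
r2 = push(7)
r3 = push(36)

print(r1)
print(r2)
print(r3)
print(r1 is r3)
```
[14, 7, 36]
[14, 7, 36]
[14, 7, 36]
True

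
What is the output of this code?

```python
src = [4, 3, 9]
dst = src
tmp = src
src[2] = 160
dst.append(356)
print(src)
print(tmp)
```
[4, 3, 160, 356]
[4, 3, 160, 356]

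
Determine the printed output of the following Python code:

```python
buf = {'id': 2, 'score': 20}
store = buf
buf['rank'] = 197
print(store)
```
{'id': 2, 'score': 20, 'rank': 197}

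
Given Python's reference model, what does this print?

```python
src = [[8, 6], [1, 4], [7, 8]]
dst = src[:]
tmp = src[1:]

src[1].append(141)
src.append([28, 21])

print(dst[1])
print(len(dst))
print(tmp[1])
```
[1, 4, 141]
3
[7, 8]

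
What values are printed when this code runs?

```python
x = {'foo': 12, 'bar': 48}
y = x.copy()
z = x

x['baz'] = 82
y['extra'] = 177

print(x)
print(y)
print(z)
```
{'foo': 12, 'bar': 48, 'baz': 82}
{'foo': 12, 'bar': 48, 'extra': 177}
{'foo': 12, 'bar': 48, 'baz': 82}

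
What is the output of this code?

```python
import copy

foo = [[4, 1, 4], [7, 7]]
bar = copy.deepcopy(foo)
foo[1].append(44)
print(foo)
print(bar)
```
[[4, 1, 4], [7, 7, 44]]
[[4, 1, 4], [7, 7]]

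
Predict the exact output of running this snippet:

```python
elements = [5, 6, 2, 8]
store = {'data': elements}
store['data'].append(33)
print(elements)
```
[5, 6, 2, 8, 33]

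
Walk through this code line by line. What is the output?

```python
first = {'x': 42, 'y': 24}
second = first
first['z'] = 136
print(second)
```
{'x': 42, 'y': 24, 'z': 136}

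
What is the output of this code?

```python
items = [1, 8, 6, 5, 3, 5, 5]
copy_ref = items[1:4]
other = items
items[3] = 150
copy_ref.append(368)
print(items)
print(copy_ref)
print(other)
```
[1, 8, 6, 150, 3, 5, 5]
[8, 6, 5, 368]
[1, 8, 6, 150, 3, 5, 5]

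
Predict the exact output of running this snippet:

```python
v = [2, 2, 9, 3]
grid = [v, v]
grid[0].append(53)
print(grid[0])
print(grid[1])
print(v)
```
[2, 2, 9, 3, 53]
[2, 2, 9, 3, 53]
[2, 2, 9, 3, 53]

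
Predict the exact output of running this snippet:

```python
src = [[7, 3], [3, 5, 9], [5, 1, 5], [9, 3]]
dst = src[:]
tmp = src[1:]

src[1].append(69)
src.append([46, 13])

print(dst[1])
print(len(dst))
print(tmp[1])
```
[3, 5, 9, 69]
4
[5, 1, 5]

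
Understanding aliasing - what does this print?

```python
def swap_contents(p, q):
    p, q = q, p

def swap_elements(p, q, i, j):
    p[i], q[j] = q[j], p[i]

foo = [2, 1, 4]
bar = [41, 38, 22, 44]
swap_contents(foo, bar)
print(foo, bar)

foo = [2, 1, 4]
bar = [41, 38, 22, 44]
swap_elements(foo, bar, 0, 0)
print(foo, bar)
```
[2, 1, 4] [41, 38, 22, 44]
[41, 1, 4] [2, 38, 22, 44]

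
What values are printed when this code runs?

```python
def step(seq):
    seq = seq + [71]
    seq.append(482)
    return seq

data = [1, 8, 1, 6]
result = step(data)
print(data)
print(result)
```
[1, 8, 1, 6]
[1, 8, 1, 6, 71, 482]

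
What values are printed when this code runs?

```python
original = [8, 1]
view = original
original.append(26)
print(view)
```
[8, 1, 26]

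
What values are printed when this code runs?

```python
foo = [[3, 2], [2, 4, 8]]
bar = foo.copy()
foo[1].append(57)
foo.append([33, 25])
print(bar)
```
[[3, 2], [2, 4, 8, 57]]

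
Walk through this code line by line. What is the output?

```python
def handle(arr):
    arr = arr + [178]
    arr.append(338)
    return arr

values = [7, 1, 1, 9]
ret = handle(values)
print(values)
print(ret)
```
[7, 1, 1, 9]
[7, 1, 1, 9, 178, 338]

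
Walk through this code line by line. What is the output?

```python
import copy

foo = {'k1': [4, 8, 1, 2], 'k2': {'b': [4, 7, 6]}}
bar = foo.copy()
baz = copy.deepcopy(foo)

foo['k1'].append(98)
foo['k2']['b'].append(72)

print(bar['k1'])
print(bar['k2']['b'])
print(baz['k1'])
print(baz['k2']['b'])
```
[4, 8, 1, 2, 98]
[4, 7, 6, 72]
[4, 8, 1, 2]
[4, 7, 6]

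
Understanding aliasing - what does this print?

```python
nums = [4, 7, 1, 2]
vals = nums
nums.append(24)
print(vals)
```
[4, 7, 1, 2, 24]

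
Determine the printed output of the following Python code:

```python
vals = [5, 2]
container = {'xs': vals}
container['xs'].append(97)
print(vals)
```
[5, 2, 97]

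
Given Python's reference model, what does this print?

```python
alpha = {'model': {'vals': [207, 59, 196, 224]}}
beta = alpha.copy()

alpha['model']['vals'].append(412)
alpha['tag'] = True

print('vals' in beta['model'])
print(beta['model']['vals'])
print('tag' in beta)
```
True
[207, 59, 196, 224, 412]
False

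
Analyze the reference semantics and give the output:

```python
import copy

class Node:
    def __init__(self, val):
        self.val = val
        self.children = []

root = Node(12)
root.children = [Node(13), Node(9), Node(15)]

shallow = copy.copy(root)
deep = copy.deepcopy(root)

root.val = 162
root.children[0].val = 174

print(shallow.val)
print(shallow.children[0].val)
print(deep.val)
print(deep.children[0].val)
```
12
174
12
13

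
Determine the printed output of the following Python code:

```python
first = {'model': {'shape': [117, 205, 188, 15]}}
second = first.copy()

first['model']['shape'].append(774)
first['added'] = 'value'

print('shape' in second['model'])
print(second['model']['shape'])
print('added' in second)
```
True
[117, 205, 188, 15, 774]
False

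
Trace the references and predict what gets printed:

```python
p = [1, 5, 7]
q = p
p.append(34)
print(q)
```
[1, 5, 7, 34]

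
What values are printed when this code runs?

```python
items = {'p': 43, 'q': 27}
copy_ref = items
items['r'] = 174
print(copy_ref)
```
{'p': 43, 'q': 27, 'r': 174}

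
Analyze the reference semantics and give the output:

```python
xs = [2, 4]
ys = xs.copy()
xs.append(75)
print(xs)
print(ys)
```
[2, 4, 75]
[2, 4]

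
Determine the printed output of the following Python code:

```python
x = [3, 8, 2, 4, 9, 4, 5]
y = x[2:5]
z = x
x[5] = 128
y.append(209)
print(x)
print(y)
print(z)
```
[3, 8, 2, 4, 9, 128, 5]
[2, 4, 9, 209]
[3, 8, 2, 4, 9, 128, 5]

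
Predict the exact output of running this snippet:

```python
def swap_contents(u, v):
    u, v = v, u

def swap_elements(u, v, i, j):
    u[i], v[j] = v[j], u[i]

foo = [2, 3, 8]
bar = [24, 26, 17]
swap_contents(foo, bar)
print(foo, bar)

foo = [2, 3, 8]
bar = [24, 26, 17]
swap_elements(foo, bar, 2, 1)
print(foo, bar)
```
[2, 3, 8] [24, 26, 17]
[2, 3, 26] [24, 8, 17]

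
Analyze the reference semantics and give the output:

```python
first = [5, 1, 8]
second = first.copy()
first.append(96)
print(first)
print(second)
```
[5, 1, 8, 96]
[5, 1, 8]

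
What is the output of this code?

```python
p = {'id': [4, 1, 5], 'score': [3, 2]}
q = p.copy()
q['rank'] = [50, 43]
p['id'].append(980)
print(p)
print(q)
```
{'id': [4, 1, 5, 980], 'score': [3, 2]}
{'id': [4, 1, 5, 980], 'score': [3, 2], 'rank': [50, 43]}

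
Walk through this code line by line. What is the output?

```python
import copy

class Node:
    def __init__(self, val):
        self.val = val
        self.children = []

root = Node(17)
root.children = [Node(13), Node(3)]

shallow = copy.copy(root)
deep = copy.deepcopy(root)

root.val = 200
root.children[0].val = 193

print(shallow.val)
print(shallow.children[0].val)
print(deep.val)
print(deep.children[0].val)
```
17
193
17
13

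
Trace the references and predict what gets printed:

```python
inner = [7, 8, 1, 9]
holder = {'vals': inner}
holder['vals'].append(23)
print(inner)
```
[7, 8, 1, 9, 23]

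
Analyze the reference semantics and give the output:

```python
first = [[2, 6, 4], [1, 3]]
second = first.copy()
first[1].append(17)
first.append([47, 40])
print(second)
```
[[2, 6, 4], [1, 3, 17]]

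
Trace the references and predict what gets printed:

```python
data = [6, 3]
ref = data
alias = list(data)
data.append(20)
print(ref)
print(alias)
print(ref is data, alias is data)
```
[6, 3, 20]
[6, 3]
True False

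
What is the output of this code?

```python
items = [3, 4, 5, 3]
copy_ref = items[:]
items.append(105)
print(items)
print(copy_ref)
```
[3, 4, 5, 3, 105]
[3, 4, 5, 3]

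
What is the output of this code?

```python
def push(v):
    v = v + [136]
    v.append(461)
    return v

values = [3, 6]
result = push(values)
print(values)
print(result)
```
[3, 6]
[3, 6, 136, 461]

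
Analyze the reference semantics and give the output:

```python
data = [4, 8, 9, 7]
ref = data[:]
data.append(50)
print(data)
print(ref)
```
[4, 8, 9, 7, 50]
[4, 8, 9, 7]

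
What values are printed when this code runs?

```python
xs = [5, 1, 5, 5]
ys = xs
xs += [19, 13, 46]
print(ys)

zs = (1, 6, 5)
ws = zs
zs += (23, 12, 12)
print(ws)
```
[5, 1, 5, 5, 19, 13, 46]
(1, 6, 5)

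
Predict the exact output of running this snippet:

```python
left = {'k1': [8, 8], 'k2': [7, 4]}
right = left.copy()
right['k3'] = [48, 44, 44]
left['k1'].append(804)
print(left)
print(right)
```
{'k1': [8, 8, 804], 'k2': [7, 4]}
{'k1': [8, 8, 804], 'k2': [7, 4], 'k3': [48, 44, 44]}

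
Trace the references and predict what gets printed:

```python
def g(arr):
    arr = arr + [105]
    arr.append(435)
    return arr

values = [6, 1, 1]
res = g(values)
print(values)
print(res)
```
[6, 1, 1]
[6, 1, 1, 105, 435]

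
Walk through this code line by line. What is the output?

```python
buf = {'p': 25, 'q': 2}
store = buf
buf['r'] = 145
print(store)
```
{'p': 25, 'q': 2, 'r': 145}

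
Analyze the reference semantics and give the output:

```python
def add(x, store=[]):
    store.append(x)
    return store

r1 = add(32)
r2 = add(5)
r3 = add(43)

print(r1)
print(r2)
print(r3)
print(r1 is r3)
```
[32, 5, 43]
[32, 5, 43]
[32, 5, 43]
True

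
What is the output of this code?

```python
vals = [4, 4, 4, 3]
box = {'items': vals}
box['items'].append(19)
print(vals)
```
[4, 4, 4, 3, 19]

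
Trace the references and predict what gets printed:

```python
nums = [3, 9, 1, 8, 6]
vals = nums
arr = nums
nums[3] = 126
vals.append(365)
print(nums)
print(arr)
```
[3, 9, 1, 126, 6, 365]
[3, 9, 1, 126, 6, 365]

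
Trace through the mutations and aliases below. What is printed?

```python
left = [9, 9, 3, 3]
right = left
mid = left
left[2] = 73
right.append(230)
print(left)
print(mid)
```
[9, 9, 73, 3, 230]
[9, 9, 73, 3, 230]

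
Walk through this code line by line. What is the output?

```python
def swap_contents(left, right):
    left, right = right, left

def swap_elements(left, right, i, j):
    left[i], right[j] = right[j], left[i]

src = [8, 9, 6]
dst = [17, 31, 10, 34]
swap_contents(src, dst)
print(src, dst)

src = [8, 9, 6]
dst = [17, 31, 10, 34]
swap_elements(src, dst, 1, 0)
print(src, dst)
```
[8, 9, 6] [17, 31, 10, 34]
[8, 17, 6] [9, 31, 10, 34]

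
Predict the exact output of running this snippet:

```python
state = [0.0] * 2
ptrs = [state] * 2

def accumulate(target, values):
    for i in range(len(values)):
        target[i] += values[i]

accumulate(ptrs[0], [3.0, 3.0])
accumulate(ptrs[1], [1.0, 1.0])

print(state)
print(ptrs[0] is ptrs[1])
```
[4.0, 4.0]
True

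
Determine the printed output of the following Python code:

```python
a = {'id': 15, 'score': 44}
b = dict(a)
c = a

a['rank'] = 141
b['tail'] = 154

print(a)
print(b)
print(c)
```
{'id': 15, 'score': 44, 'rank': 141}
{'id': 15, 'score': 44, 'tail': 154}
{'id': 15, 'score': 44, 'rank': 141}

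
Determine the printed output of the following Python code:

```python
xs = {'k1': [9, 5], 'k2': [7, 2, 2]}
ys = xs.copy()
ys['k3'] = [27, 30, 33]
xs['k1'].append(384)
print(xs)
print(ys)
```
{'k1': [9, 5, 384], 'k2': [7, 2, 2]}
{'k1': [9, 5, 384], 'k2': [7, 2, 2], 'k3': [27, 30, 33]}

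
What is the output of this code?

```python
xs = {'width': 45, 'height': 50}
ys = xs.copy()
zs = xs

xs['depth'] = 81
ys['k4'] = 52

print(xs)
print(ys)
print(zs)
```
{'width': 45, 'height': 50, 'depth': 81}
{'width': 45, 'height': 50, 'k4': 52}
{'width': 45, 'height': 50, 'depth': 81}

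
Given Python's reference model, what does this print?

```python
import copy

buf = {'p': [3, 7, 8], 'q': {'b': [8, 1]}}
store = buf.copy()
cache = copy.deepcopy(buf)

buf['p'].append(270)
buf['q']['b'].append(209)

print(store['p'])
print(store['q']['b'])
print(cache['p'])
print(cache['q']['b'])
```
[3, 7, 8, 270]
[8, 1, 209]
[3, 7, 8]
[8, 1]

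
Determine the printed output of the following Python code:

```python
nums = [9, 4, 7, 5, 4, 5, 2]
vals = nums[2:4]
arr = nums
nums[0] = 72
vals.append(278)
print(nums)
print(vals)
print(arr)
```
[72, 4, 7, 5, 4, 5, 2]
[7, 5, 278]
[72, 4, 7, 5, 4, 5, 2]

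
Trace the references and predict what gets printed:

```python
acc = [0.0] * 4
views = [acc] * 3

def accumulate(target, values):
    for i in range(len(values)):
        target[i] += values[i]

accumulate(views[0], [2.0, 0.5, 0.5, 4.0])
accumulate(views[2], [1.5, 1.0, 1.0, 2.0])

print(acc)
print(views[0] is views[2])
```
[3.5, 1.5, 1.5, 6.0]
True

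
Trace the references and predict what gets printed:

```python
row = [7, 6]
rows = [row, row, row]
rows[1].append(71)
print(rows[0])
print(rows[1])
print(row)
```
[7, 6, 71]
[7, 6, 71]
[7, 6, 71]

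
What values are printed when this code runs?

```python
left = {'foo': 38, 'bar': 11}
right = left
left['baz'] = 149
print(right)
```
{'foo': 38, 'bar': 11, 'baz': 149}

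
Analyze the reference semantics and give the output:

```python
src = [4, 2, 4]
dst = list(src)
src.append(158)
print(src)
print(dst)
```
[4, 2, 4, 158]
[4, 2, 4]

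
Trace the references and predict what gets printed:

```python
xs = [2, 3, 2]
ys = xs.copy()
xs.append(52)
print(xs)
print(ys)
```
[2, 3, 2, 52]
[2, 3, 2]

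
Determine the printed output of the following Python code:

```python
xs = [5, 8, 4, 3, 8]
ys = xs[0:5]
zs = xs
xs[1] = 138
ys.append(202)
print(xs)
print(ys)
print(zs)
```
[5, 138, 4, 3, 8]
[5, 8, 4, 3, 8, 202]
[5, 138, 4, 3, 8]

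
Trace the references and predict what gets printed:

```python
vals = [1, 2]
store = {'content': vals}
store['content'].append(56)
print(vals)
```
[1, 2, 56]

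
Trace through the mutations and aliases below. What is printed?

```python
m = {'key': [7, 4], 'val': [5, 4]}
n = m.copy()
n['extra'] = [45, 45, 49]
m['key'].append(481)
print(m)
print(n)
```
{'key': [7, 4, 481], 'val': [5, 4]}
{'key': [7, 4, 481], 'val': [5, 4], 'extra': [45, 45, 49]}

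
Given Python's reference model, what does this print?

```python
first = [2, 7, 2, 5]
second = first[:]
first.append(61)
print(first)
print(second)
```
[2, 7, 2, 5, 61]
[2, 7, 2, 5]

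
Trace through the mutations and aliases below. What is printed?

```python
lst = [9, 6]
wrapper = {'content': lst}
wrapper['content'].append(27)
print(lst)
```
[9, 6, 27]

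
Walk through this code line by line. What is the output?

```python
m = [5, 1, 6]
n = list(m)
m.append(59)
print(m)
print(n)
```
[5, 1, 6, 59]
[5, 1, 6]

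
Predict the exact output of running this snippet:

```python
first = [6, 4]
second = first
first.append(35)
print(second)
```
[6, 4, 35]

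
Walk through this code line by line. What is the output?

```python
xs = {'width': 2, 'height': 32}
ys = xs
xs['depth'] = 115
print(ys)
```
{'width': 2, 'height': 32, 'depth': 115}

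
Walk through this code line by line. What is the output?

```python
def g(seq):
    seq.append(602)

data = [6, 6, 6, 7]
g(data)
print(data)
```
[6, 6, 6, 7, 602]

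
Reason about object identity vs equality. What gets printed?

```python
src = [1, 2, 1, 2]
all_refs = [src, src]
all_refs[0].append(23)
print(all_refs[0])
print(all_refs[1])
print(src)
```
[1, 2, 1, 2, 23]
[1, 2, 1, 2, 23]
[1, 2, 1, 2, 23]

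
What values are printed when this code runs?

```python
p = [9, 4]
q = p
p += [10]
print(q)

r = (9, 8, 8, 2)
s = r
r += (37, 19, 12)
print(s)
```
[9, 4, 10]
(9, 8, 8, 2)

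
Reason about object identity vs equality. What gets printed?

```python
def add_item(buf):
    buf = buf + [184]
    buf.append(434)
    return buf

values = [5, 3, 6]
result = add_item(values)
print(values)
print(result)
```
[5, 3, 6]
[5, 3, 6, 184, 434]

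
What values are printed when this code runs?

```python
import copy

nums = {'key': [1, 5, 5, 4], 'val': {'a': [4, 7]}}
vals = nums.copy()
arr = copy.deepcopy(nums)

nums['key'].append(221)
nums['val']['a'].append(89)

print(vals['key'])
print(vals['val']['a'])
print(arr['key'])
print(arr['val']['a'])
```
[1, 5, 5, 4, 221]
[4, 7, 89]
[1, 5, 5, 4]
[4, 7]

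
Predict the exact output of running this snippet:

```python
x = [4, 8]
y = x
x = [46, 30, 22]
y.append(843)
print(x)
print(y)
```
[46, 30, 22]
[4, 8, 843]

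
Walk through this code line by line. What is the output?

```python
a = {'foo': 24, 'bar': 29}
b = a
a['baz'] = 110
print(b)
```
{'foo': 24, 'bar': 29, 'baz': 110}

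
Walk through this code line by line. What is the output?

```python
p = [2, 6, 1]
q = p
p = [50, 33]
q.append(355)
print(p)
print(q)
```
[50, 33]
[2, 6, 1, 355]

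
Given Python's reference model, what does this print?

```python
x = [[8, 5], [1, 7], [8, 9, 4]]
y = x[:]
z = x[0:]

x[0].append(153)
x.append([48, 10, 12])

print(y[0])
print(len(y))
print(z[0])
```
[8, 5, 153]
3
[8, 5, 153]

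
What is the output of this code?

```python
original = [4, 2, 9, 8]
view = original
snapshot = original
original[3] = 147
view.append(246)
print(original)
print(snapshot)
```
[4, 2, 9, 147, 246]
[4, 2, 9, 147, 246]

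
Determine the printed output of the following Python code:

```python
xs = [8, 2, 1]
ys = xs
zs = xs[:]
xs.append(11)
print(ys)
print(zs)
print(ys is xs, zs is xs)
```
[8, 2, 1, 11]
[8, 2, 1]
True False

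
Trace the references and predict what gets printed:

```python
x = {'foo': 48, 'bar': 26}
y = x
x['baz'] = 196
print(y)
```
{'foo': 48, 'bar': 26, 'baz': 196}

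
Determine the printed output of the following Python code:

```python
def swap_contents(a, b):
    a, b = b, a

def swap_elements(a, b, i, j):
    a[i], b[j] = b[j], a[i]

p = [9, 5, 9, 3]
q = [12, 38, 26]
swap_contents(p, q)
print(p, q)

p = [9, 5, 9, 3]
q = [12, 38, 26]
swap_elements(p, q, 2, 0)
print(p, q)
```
[9, 5, 9, 3] [12, 38, 26]
[9, 5, 12, 3] [9, 38, 26]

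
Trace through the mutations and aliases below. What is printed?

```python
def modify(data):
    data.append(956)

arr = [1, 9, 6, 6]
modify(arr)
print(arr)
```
[1, 9, 6, 6, 956]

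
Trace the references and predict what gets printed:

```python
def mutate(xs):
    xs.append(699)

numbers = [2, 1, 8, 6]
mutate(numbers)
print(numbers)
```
[2, 1, 8, 6, 699]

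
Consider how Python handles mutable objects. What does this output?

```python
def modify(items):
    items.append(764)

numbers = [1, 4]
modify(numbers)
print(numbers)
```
[1, 4, 764]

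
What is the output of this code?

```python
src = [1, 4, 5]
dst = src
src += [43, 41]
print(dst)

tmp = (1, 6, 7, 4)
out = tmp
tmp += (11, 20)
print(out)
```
[1, 4, 5, 43, 41]
(1, 6, 7, 4)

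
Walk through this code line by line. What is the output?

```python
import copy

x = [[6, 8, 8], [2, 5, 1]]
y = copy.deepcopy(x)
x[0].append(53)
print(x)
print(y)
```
[[6, 8, 8, 53], [2, 5, 1]]
[[6, 8, 8], [2, 5, 1]]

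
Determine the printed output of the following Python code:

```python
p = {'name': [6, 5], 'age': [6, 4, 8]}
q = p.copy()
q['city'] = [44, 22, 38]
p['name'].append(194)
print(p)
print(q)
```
{'name': [6, 5, 194], 'age': [6, 4, 8]}
{'name': [6, 5, 194], 'age': [6, 4, 8], 'city': [44, 22, 38]}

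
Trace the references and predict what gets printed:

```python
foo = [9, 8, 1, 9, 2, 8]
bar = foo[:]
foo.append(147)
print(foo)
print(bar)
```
[9, 8, 1, 9, 2, 8, 147]
[9, 8, 1, 9, 2, 8]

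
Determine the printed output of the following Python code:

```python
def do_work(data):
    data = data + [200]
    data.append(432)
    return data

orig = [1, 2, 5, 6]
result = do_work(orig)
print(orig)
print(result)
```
[1, 2, 5, 6]
[1, 2, 5, 6, 200, 432]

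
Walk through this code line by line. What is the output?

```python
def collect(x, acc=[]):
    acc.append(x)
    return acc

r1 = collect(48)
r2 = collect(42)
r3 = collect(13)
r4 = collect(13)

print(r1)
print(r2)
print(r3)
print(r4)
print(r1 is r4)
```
[48, 42, 13, 13]
[48, 42, 13, 13]
[48, 42, 13, 13]
[48, 42, 13, 13]
True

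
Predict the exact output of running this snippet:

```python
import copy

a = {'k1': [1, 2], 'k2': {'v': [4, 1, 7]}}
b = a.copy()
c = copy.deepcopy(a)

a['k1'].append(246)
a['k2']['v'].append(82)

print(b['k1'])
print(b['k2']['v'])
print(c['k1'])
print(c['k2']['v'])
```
[1, 2, 246]
[4, 1, 7, 82]
[1, 2]
[4, 1, 7]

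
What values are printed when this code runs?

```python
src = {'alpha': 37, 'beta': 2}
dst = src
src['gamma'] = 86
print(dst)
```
{'alpha': 37, 'beta': 2, 'gamma': 86}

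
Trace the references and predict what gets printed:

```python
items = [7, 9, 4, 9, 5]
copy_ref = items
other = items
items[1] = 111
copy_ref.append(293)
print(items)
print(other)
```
[7, 111, 4, 9, 5, 293]
[7, 111, 4, 9, 5, 293]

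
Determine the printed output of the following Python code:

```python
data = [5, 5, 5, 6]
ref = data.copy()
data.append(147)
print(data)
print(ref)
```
[5, 5, 5, 6, 147]
[5, 5, 5, 6]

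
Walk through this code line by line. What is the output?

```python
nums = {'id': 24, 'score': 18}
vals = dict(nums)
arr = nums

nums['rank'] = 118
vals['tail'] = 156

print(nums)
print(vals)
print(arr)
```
{'id': 24, 'score': 18, 'rank': 118}
{'id': 24, 'score': 18, 'tail': 156}
{'id': 24, 'score': 18, 'rank': 118}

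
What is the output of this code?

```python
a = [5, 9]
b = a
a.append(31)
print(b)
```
[5, 9, 31]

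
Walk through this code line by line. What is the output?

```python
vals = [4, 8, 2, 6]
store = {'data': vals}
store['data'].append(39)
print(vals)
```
[4, 8, 2, 6, 39]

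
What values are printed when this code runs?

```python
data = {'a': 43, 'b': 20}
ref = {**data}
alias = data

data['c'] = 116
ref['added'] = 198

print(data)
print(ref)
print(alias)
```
{'a': 43, 'b': 20, 'c': 116}
{'a': 43, 'b': 20, 'added': 198}
{'a': 43, 'b': 20, 'c': 116}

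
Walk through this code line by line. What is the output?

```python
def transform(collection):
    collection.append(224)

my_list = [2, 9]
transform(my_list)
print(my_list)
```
[2, 9, 224]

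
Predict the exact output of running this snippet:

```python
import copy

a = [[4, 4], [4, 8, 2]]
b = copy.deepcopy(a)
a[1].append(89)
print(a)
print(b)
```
[[4, 4], [4, 8, 2, 89]]
[[4, 4], [4, 8, 2]]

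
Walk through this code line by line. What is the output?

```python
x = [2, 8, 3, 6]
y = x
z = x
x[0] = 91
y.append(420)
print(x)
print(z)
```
[91, 8, 3, 6, 420]
[91, 8, 3, 6, 420]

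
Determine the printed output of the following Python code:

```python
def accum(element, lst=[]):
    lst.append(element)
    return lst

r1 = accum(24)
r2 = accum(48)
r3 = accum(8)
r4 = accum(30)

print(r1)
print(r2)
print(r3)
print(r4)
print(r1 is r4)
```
[24, 48, 8, 30]
[24, 48, 8, 30]
[24, 48, 8, 30]
[24, 48, 8, 30]
True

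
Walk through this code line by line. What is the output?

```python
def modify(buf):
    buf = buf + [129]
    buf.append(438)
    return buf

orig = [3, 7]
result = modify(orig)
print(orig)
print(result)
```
[3, 7]
[3, 7, 129, 438]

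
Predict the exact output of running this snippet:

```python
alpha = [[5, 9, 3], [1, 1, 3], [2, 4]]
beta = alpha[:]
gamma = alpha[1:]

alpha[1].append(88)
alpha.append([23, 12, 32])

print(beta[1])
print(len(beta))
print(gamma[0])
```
[1, 1, 3, 88]
3
[1, 1, 3, 88]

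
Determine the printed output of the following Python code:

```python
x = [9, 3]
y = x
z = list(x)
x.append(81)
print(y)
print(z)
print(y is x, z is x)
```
[9, 3, 81]
[9, 3]
True False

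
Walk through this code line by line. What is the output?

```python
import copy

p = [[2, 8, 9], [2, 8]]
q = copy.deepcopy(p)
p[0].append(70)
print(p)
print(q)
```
[[2, 8, 9, 70], [2, 8]]
[[2, 8, 9], [2, 8]]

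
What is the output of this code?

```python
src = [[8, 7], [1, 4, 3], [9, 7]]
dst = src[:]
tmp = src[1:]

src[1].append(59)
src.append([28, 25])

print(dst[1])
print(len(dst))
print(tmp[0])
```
[1, 4, 3, 59]
3
[1, 4, 3, 59]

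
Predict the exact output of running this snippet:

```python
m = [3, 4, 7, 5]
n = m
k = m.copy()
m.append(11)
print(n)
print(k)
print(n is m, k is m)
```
[3, 4, 7, 5, 11]
[3, 4, 7, 5]
True False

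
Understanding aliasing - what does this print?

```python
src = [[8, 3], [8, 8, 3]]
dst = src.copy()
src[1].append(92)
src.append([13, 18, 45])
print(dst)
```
[[8, 3], [8, 8, 3, 92]]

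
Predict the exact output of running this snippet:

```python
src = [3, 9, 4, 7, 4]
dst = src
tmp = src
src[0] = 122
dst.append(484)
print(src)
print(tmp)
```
[122, 9, 4, 7, 4, 484]
[122, 9, 4, 7, 4, 484]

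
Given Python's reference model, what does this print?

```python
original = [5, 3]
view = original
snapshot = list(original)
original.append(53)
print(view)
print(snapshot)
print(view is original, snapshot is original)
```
[5, 3, 53]
[5, 3]
True False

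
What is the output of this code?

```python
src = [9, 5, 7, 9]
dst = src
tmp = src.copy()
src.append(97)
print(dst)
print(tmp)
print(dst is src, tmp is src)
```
[9, 5, 7, 9, 97]
[9, 5, 7, 9]
True False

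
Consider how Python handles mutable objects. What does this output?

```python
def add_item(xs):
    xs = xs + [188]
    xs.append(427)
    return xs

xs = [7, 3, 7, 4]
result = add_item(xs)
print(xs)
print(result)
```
[7, 3, 7, 4]
[7, 3, 7, 4, 188, 427]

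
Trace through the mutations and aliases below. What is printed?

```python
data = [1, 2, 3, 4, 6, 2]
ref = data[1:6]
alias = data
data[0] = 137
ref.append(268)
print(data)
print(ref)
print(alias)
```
[137, 2, 3, 4, 6, 2]
[2, 3, 4, 6, 2, 268]
[137, 2, 3, 4, 6, 2]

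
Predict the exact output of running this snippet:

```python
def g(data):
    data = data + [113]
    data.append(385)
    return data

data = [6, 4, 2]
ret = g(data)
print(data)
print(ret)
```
[6, 4, 2]
[6, 4, 2, 113, 385]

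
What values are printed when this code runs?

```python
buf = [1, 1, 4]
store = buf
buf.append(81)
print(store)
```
[1, 1, 4, 81]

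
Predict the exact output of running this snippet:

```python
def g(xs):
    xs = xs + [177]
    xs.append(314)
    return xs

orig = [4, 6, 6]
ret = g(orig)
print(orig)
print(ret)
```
[4, 6, 6]
[4, 6, 6, 177, 314]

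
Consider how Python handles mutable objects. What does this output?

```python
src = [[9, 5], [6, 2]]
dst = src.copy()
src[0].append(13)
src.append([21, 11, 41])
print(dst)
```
[[9, 5, 13], [6, 2]]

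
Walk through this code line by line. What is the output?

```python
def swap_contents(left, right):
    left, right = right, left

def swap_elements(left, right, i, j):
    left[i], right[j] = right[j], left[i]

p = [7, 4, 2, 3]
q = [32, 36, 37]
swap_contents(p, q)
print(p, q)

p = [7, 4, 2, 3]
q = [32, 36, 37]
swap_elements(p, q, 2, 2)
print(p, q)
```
[7, 4, 2, 3] [32, 36, 37]
[7, 4, 37, 3] [32, 36, 2]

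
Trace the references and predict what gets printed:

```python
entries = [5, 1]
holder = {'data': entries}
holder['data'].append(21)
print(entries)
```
[5, 1, 21]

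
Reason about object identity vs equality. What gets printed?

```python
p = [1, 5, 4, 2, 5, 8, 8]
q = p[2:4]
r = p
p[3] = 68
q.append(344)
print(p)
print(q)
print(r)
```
[1, 5, 4, 68, 5, 8, 8]
[4, 2, 344]
[1, 5, 4, 68, 5, 8, 8]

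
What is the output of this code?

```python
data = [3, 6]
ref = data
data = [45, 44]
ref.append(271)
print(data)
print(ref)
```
[45, 44]
[3, 6, 271]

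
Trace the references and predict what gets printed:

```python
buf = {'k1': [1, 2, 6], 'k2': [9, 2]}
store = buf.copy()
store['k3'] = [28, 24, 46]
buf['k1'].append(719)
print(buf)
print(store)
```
{'k1': [1, 2, 6, 719], 'k2': [9, 2]}
{'k1': [1, 2, 6, 719], 'k2': [9, 2], 'k3': [28, 24, 46]}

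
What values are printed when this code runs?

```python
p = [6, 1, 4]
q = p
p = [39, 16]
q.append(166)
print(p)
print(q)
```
[39, 16]
[6, 1, 4, 166]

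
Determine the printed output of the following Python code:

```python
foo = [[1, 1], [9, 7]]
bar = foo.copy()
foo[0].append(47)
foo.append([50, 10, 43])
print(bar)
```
[[1, 1, 47], [9, 7]]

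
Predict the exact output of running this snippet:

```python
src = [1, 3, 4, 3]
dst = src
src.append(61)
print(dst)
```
[1, 3, 4, 3, 61]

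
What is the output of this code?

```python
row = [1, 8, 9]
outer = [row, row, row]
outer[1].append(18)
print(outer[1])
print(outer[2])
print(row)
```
[1, 8, 9, 18]
[1, 8, 9, 18]
[1, 8, 9, 18]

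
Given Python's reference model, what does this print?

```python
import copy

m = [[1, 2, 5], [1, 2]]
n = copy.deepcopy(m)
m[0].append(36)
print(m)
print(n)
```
[[1, 2, 5, 36], [1, 2]]
[[1, 2, 5], [1, 2]]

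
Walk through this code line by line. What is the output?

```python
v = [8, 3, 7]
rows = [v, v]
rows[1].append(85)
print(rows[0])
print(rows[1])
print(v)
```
[8, 3, 7, 85]
[8, 3, 7, 85]
[8, 3, 7, 85]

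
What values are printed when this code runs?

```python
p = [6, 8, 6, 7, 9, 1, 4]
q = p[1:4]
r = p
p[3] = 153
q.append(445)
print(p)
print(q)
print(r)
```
[6, 8, 6, 153, 9, 1, 4]
[8, 6, 7, 445]
[6, 8, 6, 153, 9, 1, 4]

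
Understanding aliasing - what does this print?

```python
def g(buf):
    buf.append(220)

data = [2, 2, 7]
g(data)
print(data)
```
[2, 2, 7, 220]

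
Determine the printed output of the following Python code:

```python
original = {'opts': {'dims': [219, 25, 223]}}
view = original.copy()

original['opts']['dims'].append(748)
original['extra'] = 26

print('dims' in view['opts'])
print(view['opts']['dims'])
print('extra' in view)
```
True
[219, 25, 223, 748]
False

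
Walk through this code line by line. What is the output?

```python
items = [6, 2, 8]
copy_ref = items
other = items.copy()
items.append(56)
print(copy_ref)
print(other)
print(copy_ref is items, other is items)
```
[6, 2, 8, 56]
[6, 2, 8]
True False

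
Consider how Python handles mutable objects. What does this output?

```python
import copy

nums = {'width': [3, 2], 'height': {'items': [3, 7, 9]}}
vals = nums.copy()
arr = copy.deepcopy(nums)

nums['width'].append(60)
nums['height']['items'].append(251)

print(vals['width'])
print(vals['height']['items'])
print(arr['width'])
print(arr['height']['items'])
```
[3, 2, 60]
[3, 7, 9, 251]
[3, 2]
[3, 7, 9]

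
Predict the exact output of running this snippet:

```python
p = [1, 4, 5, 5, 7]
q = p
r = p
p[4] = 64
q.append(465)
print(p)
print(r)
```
[1, 4, 5, 5, 64, 465]
[1, 4, 5, 5, 64, 465]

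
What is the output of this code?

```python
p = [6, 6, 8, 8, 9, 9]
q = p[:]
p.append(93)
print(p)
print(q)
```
[6, 6, 8, 8, 9, 9, 93]
[6, 6, 8, 8, 9, 9]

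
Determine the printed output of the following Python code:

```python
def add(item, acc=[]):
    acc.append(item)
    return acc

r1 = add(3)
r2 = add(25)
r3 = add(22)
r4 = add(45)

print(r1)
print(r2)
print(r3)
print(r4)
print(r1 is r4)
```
[3, 25, 22, 45]
[3, 25, 22, 45]
[3, 25, 22, 45]
[3, 25, 22, 45]
True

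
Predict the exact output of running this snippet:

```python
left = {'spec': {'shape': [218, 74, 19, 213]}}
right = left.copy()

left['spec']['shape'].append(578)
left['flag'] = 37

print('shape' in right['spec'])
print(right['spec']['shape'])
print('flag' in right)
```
True
[218, 74, 19, 213, 578]
False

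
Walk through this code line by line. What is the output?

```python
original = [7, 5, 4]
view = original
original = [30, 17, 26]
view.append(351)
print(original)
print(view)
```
[30, 17, 26]
[7, 5, 4, 351]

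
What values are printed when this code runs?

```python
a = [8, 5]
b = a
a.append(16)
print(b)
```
[8, 5, 16]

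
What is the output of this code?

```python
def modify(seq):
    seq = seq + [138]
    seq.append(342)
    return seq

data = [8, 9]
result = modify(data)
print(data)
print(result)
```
[8, 9]
[8, 9, 138, 342]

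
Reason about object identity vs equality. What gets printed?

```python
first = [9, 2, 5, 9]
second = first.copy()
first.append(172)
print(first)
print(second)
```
[9, 2, 5, 9, 172]
[9, 2, 5, 9]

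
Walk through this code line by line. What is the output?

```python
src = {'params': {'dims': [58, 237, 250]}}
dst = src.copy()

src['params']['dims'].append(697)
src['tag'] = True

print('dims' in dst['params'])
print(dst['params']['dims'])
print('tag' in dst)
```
True
[58, 237, 250, 697]
False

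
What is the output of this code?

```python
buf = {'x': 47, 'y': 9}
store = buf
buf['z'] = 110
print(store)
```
{'x': 47, 'y': 9, 'z': 110}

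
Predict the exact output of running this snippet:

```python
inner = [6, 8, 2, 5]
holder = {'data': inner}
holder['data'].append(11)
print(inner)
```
[6, 8, 2, 5, 11]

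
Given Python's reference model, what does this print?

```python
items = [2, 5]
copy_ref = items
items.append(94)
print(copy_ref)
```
[2, 5, 94]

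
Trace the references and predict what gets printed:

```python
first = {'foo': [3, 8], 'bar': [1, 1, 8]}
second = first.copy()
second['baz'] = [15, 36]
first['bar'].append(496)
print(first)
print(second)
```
{'foo': [3, 8], 'bar': [1, 1, 8, 496]}
{'foo': [3, 8], 'bar': [1, 1, 8, 496], 'baz': [15, 36]}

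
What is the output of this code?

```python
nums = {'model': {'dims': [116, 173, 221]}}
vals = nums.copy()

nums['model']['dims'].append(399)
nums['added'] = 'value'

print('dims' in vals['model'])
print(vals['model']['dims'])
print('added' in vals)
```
True
[116, 173, 221, 399]
False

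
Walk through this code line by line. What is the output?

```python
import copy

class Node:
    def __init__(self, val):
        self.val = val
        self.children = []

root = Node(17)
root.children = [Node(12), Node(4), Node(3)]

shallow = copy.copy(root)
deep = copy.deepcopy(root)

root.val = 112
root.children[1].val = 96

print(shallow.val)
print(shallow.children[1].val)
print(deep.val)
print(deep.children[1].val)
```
17
96
17
4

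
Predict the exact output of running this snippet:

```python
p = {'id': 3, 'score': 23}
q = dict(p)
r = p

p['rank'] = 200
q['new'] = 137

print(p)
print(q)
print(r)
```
{'id': 3, 'score': 23, 'rank': 200}
{'id': 3, 'score': 23, 'new': 137}
{'id': 3, 'score': 23, 'rank': 200}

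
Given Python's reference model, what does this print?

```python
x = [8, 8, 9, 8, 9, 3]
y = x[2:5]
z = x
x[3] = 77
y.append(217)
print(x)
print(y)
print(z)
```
[8, 8, 9, 77, 9, 3]
[9, 8, 9, 217]
[8, 8, 9, 77, 9, 3]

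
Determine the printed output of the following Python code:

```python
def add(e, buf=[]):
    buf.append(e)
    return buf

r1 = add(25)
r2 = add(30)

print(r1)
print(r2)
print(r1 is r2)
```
[25, 30]
[25, 30]
True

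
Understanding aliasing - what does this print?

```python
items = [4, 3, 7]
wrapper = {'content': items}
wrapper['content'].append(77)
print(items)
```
[4, 3, 7, 77]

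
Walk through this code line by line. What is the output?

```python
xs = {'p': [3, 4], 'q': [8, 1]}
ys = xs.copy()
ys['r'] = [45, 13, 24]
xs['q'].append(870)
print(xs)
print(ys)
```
{'p': [3, 4], 'q': [8, 1, 870]}
{'p': [3, 4], 'q': [8, 1, 870], 'r': [45, 13, 24]}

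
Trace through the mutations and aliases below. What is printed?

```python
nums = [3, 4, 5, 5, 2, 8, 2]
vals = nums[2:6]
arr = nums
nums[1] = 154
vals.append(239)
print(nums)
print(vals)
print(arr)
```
[3, 154, 5, 5, 2, 8, 2]
[5, 5, 2, 8, 239]
[3, 154, 5, 5, 2, 8, 2]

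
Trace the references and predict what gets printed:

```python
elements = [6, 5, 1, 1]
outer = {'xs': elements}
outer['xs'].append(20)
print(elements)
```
[6, 5, 1, 1, 20]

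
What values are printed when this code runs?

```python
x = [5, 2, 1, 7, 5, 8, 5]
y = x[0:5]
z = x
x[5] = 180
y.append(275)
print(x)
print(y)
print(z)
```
[5, 2, 1, 7, 5, 180, 5]
[5, 2, 1, 7, 5, 275]
[5, 2, 1, 7, 5, 180, 5]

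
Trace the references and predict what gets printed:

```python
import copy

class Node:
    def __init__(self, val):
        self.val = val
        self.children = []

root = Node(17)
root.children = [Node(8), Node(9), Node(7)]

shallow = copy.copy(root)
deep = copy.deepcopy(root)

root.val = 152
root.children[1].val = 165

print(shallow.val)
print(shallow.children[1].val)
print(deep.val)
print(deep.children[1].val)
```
17
165
17
9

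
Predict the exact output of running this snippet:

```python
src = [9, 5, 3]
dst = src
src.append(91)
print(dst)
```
[9, 5, 3, 91]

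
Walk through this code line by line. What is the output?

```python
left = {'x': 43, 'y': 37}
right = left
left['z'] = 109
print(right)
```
{'x': 43, 'y': 37, 'z': 109}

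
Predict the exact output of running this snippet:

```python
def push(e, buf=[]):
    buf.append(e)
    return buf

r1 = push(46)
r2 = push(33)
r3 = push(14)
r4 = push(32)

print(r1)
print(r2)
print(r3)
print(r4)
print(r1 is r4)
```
[46, 33, 14, 32]
[46, 33, 14, 32]
[46, 33, 14, 32]
[46, 33, 14, 32]
True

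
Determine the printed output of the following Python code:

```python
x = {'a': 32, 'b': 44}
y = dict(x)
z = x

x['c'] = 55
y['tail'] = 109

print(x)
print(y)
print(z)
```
{'a': 32, 'b': 44, 'c': 55}
{'a': 32, 'b': 44, 'tail': 109}
{'a': 32, 'b': 44, 'c': 55}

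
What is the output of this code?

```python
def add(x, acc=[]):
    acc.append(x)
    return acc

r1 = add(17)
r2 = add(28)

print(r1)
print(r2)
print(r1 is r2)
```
[17, 28]
[17, 28]
True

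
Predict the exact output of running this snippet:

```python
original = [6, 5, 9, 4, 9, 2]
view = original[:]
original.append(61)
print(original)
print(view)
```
[6, 5, 9, 4, 9, 2, 61]
[6, 5, 9, 4, 9, 2]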